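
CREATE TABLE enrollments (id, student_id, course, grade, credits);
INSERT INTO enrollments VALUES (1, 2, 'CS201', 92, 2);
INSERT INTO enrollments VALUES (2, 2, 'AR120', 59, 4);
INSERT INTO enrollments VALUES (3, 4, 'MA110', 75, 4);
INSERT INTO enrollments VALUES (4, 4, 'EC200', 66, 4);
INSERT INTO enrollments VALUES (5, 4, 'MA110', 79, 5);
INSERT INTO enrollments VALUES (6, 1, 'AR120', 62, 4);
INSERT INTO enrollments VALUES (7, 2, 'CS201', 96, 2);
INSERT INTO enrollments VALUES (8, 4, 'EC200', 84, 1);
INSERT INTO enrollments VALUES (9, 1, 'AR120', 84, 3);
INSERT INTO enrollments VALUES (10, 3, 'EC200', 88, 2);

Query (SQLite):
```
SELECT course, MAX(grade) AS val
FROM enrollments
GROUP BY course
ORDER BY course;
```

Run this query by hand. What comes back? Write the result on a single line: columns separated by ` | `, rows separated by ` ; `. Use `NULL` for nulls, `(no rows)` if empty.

Partition enrollments by course; compute MAX(grade) within each group.
  AR120: ids {2, 6, 9} → MAX(grade)=84
  CS201: ids {1, 7} → MAX(grade)=96
  EC200: ids {4, 8, 10} → MAX(grade)=88
  MA110: ids {3, 5} → MAX(grade)=79

AR120 | 84 ; CS201 | 96 ; EC200 | 88 ; MA110 | 79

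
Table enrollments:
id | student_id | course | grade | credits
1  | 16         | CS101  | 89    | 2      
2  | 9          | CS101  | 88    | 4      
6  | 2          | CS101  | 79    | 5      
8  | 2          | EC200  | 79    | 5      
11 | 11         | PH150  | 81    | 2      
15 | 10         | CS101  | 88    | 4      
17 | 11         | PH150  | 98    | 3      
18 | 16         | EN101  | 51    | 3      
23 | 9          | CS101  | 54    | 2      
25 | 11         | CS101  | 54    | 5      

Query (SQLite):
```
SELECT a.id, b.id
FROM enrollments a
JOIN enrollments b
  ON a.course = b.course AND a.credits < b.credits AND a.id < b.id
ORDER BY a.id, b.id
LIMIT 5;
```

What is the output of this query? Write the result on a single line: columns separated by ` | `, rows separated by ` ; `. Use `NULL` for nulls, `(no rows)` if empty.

Pairs (a,b) with same course, a.credits < b.credits, a.id < b.id.
course groups: CS101:{1,2,6,15,23,25} EC200:{8} EN101:{18} PH150:{11,17}
Ordered by (a.id, b.id); first 5.

1 | 2 ; 1 | 6 ; 1 | 15 ; 1 | 25 ; 2 | 6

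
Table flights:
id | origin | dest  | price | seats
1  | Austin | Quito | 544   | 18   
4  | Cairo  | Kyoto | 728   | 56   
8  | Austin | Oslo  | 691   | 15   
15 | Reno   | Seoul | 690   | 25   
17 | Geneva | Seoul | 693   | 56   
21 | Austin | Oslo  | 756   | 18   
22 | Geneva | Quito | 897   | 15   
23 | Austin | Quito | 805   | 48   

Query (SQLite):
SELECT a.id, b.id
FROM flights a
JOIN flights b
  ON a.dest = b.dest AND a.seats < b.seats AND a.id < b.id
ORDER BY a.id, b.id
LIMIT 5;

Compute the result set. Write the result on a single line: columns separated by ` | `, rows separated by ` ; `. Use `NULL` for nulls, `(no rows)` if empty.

1 | 23 ; 8 | 21 ; 15 | 17 ; 22 | 23

Pairs (a,b) with same dest, a.seats < b.seats, a.id < b.id.
dest groups: Kyoto:{4} Oslo:{8,21} Quito:{1,22,23} Seoul:{15,17}
Ordered by (a.id, b.id); first 5.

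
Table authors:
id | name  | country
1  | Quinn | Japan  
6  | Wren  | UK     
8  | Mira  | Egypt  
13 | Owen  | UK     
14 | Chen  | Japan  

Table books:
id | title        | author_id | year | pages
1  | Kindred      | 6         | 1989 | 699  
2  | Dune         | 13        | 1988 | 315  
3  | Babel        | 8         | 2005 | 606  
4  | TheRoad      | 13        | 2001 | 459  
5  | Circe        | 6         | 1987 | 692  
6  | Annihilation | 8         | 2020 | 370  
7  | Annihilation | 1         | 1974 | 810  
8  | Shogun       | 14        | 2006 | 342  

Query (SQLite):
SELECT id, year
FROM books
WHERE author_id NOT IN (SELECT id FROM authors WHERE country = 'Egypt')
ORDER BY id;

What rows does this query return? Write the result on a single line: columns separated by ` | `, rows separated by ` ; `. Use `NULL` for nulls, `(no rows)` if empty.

Inner query: authors.id where country = 'Egypt'.
Outer: keep books rows whose author_id is not in that set.
Inner query → {8}

1 | 1989 ; 2 | 1988 ; 4 | 2001 ; 5 | 1987 ; 7 | 1974 ; 8 | 2006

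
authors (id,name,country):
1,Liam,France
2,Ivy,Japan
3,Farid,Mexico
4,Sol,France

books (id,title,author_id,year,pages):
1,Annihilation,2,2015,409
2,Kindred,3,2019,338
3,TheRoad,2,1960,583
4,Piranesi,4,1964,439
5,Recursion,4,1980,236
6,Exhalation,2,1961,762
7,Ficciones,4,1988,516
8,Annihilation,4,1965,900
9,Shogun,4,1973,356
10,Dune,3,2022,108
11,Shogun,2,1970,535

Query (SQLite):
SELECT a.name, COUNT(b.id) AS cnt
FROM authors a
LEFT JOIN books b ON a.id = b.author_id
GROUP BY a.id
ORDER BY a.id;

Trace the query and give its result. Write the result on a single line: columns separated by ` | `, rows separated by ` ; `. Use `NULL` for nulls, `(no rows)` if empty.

LEFT JOIN keeps every authors row; unmatched ones get NULL for books columns.
Group by authors.id and compute COUNT(b.id). COUNT(col) of an all-NULL group is 0.
  1: ids {—} → COUNT(b.id)=0
  2: ids {1, 3, 6, 11} → COUNT(b.id)=4
  3: ids {2, 10} → COUNT(b.id)=2
  4: ids {4, 5, 7, 8, 9} → COUNT(b.id)=5

Liam | 0 ; Ivy | 4 ; Farid | 2 ; Sol | 5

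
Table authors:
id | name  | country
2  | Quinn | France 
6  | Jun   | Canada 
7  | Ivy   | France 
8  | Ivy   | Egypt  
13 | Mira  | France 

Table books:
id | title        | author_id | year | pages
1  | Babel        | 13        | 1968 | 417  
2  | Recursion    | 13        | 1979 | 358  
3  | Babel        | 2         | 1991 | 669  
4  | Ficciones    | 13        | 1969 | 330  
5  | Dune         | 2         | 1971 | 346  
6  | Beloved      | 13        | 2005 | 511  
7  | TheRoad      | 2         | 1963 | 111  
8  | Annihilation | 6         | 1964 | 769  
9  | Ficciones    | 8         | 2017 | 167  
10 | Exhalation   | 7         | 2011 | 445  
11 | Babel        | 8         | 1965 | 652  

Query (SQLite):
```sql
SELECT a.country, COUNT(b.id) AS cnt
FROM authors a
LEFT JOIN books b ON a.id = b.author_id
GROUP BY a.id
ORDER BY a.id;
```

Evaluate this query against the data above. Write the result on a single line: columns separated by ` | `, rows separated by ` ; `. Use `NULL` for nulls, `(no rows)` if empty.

France | 3 ; Canada | 1 ; France | 1 ; Egypt | 2 ; France | 4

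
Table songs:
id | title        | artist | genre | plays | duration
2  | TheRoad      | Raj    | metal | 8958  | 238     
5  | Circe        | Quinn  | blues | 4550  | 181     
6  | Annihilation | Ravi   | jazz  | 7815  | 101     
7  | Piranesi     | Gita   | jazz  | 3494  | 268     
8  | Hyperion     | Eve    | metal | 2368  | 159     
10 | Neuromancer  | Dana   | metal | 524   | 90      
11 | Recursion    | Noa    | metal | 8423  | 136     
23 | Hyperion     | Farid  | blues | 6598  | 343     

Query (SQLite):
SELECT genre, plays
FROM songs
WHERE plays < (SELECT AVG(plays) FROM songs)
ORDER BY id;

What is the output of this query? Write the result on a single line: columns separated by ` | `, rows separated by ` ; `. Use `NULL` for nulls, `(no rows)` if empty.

blues | 4550 ; jazz | 3494 ; metal | 2368 ; metal | 524

Scalar subquery: AVG(plays) over all songs rows = 5341.25.
Keep rows where plays < that value.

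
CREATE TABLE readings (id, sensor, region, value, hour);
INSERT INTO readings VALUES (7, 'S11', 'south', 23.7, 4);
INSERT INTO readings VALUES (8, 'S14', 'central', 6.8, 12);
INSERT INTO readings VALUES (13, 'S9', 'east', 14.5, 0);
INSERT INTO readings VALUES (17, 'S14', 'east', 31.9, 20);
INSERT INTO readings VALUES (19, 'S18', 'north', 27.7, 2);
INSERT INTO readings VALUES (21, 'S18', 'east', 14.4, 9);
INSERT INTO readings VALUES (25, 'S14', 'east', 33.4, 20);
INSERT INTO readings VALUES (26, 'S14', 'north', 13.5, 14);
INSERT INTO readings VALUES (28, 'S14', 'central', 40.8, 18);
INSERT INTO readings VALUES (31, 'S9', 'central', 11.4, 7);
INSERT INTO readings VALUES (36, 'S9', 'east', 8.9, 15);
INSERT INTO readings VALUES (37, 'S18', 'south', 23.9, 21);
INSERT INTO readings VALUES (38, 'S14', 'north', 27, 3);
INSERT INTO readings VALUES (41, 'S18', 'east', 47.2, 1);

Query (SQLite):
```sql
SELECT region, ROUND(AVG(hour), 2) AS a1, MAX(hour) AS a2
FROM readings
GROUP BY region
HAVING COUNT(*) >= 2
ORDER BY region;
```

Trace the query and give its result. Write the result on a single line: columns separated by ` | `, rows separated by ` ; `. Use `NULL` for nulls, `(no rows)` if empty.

central | 12.33 | 18 ; east | 10.83 | 20 ; north | 6.33 | 14 ; south | 12.5 | 21

Group readings by region.
Per group compute: ROUND(AVG(hour), 2), MAX(hour).
HAVING: drop groups with fewer than 2 rows.
  central: ids {8, 28, 31} → ROUND(AVG(hour), 2)=12.33, MAX(hour)=18
  east: ids {13, 17, 21, 25, 36, 41} → ROUND(AVG(hour), 2)=10.83, MAX(hour)=20
  north: ids {19, 26, 38} → ROUND(AVG(hour), 2)=6.33, MAX(hour)=14
  south: ids {7, 37} → ROUND(AVG(hour), 2)=12.5, MAX(hour)=21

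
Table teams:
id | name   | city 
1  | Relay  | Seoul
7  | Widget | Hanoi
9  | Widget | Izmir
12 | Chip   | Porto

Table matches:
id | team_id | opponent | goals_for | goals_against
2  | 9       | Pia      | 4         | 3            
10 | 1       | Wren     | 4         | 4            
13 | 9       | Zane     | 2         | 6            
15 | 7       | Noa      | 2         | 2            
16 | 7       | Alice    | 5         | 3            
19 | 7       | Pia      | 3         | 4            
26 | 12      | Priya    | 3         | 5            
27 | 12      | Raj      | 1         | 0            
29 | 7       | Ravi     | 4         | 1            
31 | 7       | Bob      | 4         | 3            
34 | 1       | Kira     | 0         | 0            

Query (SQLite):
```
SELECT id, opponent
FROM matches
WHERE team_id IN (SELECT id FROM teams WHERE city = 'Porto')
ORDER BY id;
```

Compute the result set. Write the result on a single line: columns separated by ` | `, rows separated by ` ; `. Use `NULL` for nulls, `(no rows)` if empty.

Inner query: teams.id where city = 'Porto'.
Outer: keep matches rows whose team_id is in that set.
Inner query → {12}

26 | Priya ; 27 | Raj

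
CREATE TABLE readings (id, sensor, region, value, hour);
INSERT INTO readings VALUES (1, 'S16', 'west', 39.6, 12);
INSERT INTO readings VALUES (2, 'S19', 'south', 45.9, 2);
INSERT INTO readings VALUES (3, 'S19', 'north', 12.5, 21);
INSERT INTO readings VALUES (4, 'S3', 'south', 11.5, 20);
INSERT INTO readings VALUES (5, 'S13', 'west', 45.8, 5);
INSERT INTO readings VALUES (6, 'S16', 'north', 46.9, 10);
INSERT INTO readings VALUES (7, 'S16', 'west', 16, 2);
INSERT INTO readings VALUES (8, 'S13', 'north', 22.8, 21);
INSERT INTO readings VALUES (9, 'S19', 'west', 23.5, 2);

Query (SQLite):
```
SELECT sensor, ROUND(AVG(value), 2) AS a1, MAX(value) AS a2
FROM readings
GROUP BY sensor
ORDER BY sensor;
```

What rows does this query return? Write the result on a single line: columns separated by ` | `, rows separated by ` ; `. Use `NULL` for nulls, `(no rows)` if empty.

Group readings by sensor.
Per group compute: ROUND(AVG(value), 2), MAX(value).
  S13: ids {5, 8} → ROUND(AVG(value), 2)=34.3, MAX(value)=45.8
  S16: ids {1, 6, 7} → ROUND(AVG(value), 2)=34.17, MAX(value)=46.9
  S19: ids {2, 3, 9} → ROUND(AVG(value), 2)=27.3, MAX(value)=45.9
  S3: ids {4} → ROUND(AVG(value), 2)=11.5, MAX(value)=11.5

S13 | 34.3 | 45.8 ; S16 | 34.17 | 46.9 ; S19 | 27.3 | 45.9 ; S3 | 11.5 | 11.5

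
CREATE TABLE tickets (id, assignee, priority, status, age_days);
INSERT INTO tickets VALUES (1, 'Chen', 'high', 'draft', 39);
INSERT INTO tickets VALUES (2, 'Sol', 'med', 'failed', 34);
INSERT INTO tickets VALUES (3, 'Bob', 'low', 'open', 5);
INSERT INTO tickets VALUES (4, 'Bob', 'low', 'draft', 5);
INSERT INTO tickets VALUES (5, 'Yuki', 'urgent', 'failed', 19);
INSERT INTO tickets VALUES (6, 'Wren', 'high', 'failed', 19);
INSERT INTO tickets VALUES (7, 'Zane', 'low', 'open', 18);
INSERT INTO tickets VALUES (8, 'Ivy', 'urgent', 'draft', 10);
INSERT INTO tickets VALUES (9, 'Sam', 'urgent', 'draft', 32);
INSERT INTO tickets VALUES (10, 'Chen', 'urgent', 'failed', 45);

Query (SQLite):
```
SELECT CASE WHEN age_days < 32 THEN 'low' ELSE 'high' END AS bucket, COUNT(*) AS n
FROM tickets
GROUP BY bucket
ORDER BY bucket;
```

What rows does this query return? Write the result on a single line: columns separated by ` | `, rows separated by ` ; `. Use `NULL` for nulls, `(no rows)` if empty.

Bucket rows by age_days < 32 → 'low' else 'high'; count each bucket.

high | 4 ; low | 6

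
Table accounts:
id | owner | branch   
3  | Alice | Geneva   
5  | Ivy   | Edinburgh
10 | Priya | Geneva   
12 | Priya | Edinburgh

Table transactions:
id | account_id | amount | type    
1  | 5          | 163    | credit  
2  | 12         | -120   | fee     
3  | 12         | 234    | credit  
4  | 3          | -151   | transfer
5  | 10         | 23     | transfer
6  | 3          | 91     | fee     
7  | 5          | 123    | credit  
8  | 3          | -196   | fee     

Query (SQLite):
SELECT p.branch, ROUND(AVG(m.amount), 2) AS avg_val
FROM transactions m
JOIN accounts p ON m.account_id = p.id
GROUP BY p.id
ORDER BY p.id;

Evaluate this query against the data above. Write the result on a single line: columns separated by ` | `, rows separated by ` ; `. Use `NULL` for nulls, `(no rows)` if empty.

Geneva | -85.33 ; Edinburgh | 143 ; Geneva | 23 ; Edinburgh | 57

Join each transactions row to its accounts via account_id.
Group joined rows by accounts.id; compute ROUND(AVG(m.amount), 2) per group.
  3: ids {4, 6, 8} → ROUND(AVG(m.amount), 2)=-85.33
  5: ids {1, 7} → ROUND(AVG(m.amount), 2)=143
  10: ids {5} → ROUND(AVG(m.amount), 2)=23
  12: ids {2, 3} → ROUND(AVG(m.amount), 2)=57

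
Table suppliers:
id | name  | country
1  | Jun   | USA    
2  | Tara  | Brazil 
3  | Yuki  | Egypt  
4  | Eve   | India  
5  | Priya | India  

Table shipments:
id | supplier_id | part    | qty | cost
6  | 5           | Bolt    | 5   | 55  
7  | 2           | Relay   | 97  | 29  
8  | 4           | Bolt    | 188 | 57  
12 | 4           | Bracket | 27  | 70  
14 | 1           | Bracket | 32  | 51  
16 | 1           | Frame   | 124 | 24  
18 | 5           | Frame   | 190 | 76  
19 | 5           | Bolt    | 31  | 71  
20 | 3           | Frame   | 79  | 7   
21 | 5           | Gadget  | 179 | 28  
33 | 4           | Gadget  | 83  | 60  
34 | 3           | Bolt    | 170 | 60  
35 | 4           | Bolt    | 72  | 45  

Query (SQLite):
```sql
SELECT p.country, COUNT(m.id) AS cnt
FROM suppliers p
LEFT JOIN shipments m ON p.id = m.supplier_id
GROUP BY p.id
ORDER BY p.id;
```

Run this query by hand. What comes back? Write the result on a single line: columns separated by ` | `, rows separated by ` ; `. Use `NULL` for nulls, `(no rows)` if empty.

LEFT JOIN keeps every suppliers row; unmatched ones get NULL for shipments columns.
Group by suppliers.id and compute COUNT(m.id). COUNT(col) of an all-NULL group is 0.
  1: ids {14, 16} → COUNT(m.id)=2
  2: ids {7} → COUNT(m.id)=1
  3: ids {20, 34} → COUNT(m.id)=2
  4: ids {8, 12, 33, 35} → COUNT(m.id)=4
  5: ids {6, 18, 19, 21} → COUNT(m.id)=4

USA | 2 ; Brazil | 1 ; Egypt | 2 ; India | 4 ; India | 4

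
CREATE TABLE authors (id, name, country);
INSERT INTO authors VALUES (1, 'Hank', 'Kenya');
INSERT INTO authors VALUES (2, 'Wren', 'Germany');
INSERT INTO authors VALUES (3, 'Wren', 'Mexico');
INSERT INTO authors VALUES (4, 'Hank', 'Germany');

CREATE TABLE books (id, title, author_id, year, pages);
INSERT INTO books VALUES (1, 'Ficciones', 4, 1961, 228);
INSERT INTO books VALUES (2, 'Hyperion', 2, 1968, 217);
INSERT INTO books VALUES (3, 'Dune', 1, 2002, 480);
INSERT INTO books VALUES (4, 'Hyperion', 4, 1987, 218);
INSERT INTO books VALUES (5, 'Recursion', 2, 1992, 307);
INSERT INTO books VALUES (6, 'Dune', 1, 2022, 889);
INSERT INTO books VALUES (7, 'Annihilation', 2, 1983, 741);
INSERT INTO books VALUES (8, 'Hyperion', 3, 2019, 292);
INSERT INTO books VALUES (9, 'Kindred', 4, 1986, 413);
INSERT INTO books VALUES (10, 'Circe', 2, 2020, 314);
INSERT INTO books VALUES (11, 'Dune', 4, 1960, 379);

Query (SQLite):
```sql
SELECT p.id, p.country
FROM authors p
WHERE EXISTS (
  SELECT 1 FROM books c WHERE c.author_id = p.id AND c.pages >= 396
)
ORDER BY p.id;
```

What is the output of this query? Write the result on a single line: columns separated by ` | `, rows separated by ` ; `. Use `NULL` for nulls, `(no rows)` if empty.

1 | Kenya ; 2 | Germany ; 4 | Germany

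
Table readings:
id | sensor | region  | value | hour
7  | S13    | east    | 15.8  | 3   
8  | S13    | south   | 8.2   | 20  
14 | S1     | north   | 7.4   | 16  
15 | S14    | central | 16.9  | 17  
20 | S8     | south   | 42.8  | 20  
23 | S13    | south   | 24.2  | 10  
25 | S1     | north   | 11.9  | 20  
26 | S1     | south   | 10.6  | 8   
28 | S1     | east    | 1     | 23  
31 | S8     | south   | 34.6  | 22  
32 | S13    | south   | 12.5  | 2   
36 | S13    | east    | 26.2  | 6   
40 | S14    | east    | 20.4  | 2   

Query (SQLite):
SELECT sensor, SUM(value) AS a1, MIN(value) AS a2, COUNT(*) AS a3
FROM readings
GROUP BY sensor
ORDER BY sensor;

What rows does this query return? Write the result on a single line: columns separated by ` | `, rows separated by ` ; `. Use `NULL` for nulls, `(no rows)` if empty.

Group readings by sensor.
Per group compute: SUM(value), MIN(value), COUNT(*).
  S1: ids {14, 25, 26, 28} → SUM(value)=30.9, MIN(value)=1, COUNT(*)=4
  S13: ids {7, 8, 23, 32, 36} → SUM(value)=86.9, MIN(value)=8.2, COUNT(*)=5
  S14: ids {15, 40} → SUM(value)=37.3, MIN(value)=16.9, COUNT(*)=2
  S8: ids {20, 31} → SUM(value)=77.4, MIN(value)=34.6, COUNT(*)=2

S1 | 30.9 | 1 | 4 ; S13 | 86.9 | 8.2 | 5 ; S14 | 37.3 | 16.9 | 2 ; S8 | 77.4 | 34.6 | 2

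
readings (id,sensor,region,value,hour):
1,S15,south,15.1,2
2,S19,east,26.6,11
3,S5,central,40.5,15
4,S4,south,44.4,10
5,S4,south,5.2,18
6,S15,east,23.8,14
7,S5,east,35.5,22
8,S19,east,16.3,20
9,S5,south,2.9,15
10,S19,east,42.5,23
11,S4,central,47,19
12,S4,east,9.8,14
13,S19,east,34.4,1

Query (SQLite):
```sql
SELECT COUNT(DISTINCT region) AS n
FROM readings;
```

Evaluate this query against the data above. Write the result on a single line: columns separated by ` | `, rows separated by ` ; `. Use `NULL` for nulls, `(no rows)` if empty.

3

Count distinct non-NULL region values.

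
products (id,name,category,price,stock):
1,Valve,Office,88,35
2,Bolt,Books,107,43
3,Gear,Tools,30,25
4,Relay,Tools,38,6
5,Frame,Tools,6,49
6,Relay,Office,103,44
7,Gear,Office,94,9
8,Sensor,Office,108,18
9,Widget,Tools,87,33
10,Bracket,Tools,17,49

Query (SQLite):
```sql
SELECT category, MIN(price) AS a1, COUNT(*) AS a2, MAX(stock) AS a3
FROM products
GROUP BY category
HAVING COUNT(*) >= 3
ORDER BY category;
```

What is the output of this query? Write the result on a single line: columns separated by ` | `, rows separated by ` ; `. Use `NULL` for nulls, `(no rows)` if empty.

Group products by category.
Per group compute: MIN(price), COUNT(*), MAX(stock).
HAVING: drop groups with fewer than 3 rows.
  Books: ids {2} → MIN(price)=107, COUNT(*)=1, MAX(stock)=43
  Office: ids {1, 6, 7, 8} → MIN(price)=88, COUNT(*)=4, MAX(stock)=44
  Tools: ids {3, 4, 5, 9, 10} → MIN(price)=6, COUNT(*)=5, MAX(stock)=49

Office | 88 | 4 | 44 ; Tools | 6 | 5 | 49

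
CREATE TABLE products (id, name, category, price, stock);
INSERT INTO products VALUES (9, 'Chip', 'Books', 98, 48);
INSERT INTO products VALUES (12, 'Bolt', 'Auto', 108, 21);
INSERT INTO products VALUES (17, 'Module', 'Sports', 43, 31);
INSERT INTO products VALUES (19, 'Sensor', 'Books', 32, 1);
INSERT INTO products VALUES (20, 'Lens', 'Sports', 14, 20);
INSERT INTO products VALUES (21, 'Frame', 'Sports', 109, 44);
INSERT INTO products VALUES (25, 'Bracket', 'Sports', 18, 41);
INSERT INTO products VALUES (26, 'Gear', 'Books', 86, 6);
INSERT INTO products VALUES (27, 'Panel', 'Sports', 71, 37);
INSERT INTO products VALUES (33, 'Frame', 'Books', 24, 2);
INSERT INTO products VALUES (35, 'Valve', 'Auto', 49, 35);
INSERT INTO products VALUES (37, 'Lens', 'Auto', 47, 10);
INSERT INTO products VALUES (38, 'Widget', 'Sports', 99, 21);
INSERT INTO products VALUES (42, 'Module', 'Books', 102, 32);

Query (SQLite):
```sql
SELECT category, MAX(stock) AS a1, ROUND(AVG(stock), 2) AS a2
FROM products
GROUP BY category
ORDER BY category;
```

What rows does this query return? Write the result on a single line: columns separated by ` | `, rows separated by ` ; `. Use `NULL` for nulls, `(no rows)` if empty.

Group products by category.
Per group compute: MAX(stock), ROUND(AVG(stock), 2).
  Auto: ids {12, 35, 37} → MAX(stock)=35, ROUND(AVG(stock), 2)=22
  Books: ids {9, 19, 26, 33, 42} → MAX(stock)=48, ROUND(AVG(stock), 2)=17.8
  Sports: ids {17, 20, 21, 25, 27, 38} → MAX(stock)=44, ROUND(AVG(stock), 2)=32.33

Auto | 35 | 22 ; Books | 48 | 17.8 ; Sports | 44 | 32.33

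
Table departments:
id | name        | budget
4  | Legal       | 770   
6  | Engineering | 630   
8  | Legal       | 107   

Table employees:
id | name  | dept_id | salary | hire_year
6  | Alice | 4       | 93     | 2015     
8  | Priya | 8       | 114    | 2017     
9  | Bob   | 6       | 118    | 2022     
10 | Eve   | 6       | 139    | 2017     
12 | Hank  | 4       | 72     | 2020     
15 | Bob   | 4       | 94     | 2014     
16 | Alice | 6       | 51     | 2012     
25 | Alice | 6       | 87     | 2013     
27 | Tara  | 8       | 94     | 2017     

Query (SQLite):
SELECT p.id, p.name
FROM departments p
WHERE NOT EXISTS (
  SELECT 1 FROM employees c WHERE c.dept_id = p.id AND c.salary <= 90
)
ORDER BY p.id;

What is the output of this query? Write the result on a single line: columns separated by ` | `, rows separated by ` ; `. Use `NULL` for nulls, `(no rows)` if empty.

8 | Legal

For each departments row, check whether any employees with matching dept_id has salary <= 90.
Keep rows where that is false.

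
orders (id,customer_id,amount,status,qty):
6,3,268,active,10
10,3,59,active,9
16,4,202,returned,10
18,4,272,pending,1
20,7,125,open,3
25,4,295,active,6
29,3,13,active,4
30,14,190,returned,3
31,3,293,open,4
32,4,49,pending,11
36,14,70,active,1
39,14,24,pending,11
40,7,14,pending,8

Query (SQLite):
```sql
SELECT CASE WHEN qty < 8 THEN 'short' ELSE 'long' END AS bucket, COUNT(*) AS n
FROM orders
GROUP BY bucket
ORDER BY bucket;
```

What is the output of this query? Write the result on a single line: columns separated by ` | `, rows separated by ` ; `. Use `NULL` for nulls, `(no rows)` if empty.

Bucket rows by qty < 8 → 'short' else 'long'; count each bucket.

long | 6 ; short | 7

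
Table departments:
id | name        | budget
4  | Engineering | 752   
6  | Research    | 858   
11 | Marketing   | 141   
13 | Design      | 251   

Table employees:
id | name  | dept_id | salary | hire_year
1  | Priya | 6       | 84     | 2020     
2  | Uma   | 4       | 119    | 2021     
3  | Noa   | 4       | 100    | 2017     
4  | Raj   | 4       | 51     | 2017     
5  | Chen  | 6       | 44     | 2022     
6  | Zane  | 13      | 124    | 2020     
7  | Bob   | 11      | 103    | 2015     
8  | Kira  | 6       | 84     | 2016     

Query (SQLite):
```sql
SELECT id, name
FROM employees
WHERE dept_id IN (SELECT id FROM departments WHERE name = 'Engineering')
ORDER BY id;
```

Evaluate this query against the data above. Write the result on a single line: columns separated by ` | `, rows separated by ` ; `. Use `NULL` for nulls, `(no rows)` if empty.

Inner query: departments.id where name = 'Engineering'.
Outer: keep employees rows whose dept_id is in that set.
Inner query → {4}

2 | Uma ; 3 | Noa ; 4 | Raj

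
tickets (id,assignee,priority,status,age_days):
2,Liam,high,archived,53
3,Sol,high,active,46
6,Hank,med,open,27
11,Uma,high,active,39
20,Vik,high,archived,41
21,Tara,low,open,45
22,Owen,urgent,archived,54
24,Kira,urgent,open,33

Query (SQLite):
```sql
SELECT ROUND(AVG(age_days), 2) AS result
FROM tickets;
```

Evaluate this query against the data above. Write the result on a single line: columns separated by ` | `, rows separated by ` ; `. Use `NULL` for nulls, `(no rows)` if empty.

42.25

All age_days values: [53, 46, 27, 39, 41, 45, 54, 33].
AVG = 338 / 8 (rounded to 2 dp).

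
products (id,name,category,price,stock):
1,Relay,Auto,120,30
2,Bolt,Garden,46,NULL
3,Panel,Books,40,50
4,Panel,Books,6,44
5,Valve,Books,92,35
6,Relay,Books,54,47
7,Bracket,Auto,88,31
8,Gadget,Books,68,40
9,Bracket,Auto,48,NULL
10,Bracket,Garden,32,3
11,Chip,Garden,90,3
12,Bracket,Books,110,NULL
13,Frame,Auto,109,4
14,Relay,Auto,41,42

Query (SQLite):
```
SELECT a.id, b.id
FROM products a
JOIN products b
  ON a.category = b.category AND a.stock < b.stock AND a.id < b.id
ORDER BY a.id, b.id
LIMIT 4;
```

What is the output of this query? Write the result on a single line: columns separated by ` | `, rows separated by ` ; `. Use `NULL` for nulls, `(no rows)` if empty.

1 | 7 ; 1 | 14 ; 4 | 6 ; 5 | 6

Pairs (a,b) with same category, a.stock < b.stock, a.id < b.id.
category groups: Auto:{1,7,9,13,14} Books:{3,4,5,6,8,12} Garden:{2,10,11}
Ordered by (a.id, b.id); first 4.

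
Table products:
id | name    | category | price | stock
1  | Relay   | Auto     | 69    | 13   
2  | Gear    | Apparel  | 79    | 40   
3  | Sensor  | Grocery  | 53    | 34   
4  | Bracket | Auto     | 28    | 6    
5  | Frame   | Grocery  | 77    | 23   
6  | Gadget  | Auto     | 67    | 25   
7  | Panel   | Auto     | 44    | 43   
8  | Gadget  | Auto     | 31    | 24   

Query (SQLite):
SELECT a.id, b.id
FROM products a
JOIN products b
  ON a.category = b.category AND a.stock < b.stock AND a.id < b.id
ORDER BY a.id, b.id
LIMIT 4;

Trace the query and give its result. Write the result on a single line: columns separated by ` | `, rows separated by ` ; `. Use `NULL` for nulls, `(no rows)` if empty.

1 | 6 ; 1 | 7 ; 1 | 8 ; 4 | 6

Pairs (a,b) with same category, a.stock < b.stock, a.id < b.id.
category groups: Apparel:{2} Auto:{1,4,6,7,8} Grocery:{3,5}
Ordered by (a.id, b.id); first 4.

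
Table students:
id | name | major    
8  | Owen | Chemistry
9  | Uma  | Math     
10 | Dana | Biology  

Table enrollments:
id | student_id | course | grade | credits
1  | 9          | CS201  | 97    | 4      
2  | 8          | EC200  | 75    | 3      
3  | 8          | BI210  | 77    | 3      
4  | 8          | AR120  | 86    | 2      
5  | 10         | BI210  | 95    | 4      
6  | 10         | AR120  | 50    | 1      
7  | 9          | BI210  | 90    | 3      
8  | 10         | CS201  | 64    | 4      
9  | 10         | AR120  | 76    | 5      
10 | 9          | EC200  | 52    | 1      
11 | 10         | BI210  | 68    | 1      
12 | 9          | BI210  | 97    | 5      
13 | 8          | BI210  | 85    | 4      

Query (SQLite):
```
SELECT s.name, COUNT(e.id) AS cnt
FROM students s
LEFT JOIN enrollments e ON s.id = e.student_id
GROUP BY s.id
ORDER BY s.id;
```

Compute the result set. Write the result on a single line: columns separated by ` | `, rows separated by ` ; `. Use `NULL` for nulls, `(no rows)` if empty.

LEFT JOIN keeps every students row; unmatched ones get NULL for enrollments columns.
Group by students.id and compute COUNT(e.id). COUNT(col) of an all-NULL group is 0.
  8: ids {2, 3, 4, 13} → COUNT(e.id)=4
  9: ids {1, 7, 10, 12} → COUNT(e.id)=4
  10: ids {5, 6, 8, 9, 11} → COUNT(e.id)=5

Owen | 4 ; Uma | 4 ; Dana | 5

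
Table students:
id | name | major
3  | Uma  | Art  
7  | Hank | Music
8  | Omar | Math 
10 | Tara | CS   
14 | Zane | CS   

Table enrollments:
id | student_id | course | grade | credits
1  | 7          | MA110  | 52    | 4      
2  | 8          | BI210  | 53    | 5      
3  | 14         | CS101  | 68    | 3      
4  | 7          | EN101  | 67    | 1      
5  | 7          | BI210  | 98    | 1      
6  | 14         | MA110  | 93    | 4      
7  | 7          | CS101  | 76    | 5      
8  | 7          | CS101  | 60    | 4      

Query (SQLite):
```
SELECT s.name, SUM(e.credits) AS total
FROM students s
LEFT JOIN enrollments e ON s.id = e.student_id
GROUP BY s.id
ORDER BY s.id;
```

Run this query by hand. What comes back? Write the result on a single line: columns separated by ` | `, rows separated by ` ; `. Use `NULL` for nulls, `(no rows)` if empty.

Uma | NULL ; Hank | 15 ; Omar | 5 ; Tara | NULL ; Zane | 7

LEFT JOIN keeps every students row; unmatched ones get NULL for enrollments columns.
Group by students.id and compute SUM(e.credits). SUM over an all-NULL group is NULL.
  3: ids {—} → SUM(e.credits)=NULL
  7: ids {1, 4, 5, 7, 8} → SUM(e.credits)=15
  8: ids {2} → SUM(e.credits)=5
  10: ids {—} → SUM(e.credits)=NULL
  14: ids {3, 6} → SUM(e.credits)=7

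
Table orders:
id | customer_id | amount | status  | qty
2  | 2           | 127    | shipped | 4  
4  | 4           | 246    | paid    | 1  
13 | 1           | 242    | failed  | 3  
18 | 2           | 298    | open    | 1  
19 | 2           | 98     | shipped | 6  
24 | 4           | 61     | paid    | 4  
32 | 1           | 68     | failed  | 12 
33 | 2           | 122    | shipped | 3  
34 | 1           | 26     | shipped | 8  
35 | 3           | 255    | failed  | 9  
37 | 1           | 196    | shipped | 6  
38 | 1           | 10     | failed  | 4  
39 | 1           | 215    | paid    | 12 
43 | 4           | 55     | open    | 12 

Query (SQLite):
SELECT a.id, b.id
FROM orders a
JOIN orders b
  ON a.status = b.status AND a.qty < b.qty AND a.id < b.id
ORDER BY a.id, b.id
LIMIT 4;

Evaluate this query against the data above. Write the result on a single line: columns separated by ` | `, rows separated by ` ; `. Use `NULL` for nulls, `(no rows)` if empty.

2 | 19 ; 2 | 34 ; 2 | 37 ; 4 | 24

Pairs (a,b) with same status, a.qty < b.qty, a.id < b.id.
status groups: failed:{13,32,35,38} open:{18,43} paid:{4,24,39} shipped:{2,19,33,34,37}
Ordered by (a.id, b.id); first 4.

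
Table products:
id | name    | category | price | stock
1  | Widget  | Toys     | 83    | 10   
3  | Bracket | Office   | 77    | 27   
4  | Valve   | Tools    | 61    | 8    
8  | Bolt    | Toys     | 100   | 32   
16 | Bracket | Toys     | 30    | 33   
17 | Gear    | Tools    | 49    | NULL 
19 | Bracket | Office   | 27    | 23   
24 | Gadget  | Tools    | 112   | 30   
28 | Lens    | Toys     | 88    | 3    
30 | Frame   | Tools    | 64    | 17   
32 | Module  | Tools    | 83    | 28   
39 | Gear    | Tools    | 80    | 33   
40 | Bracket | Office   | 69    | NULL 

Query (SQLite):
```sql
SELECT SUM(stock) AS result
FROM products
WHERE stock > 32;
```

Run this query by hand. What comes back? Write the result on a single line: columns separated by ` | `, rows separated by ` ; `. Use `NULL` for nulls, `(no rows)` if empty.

Rows where stock > 32 → stock values: [33, 33].
SUM of non-NULL values = 66.

66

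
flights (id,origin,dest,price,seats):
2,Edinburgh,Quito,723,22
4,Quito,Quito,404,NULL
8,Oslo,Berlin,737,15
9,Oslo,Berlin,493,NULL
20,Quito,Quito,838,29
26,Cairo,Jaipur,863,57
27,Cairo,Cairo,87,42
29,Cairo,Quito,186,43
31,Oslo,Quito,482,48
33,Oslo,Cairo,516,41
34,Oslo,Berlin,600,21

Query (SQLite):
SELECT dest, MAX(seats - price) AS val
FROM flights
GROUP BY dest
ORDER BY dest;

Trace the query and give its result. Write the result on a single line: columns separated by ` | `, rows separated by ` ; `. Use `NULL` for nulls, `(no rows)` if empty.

For each row compute seats - price.
Group by dest; take MAX of the expression per group.
  Berlin: ids {8, 9, 34} → MAX(seats - price)=-579
  Cairo: ids {27, 33} → MAX(seats - price)=-45
  Jaipur: ids {26} → MAX(seats - price)=-806
  Quito: ids {2, 4, 20, 29, 31} → MAX(seats - price)=-143

Berlin | -579 ; Cairo | -45 ; Jaipur | -806 ; Quito | -143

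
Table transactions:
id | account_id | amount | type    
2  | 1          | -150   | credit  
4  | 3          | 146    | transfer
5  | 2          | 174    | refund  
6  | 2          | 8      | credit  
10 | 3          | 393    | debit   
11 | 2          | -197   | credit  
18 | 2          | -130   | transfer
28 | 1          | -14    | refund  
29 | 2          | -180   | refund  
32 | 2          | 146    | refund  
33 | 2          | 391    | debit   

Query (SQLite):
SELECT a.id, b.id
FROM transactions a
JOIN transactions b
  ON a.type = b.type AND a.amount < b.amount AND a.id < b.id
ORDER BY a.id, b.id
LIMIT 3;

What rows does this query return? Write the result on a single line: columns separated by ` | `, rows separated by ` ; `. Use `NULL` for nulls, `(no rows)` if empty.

Pairs (a,b) with same type, a.amount < b.amount, a.id < b.id.
type groups: credit:{2,6,11} debit:{10,33} refund:{5,28,29,32} transfer:{4,18}
Ordered by (a.id, b.id); first 3.

2 | 6 ; 28 | 32 ; 29 | 32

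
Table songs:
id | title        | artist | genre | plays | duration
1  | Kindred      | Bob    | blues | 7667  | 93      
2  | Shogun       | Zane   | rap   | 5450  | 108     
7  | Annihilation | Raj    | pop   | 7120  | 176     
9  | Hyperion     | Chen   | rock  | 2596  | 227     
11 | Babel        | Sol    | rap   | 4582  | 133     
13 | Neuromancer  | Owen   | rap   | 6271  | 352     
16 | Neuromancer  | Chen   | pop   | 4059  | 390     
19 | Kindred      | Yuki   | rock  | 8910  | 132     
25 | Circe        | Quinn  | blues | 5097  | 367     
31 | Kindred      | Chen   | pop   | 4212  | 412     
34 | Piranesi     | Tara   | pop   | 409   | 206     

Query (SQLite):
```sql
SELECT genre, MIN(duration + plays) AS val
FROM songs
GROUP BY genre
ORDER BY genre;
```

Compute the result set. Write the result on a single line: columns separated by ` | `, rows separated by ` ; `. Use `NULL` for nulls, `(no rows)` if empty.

For each row compute duration + plays.
Group by genre; take MIN of the expression per group.
  blues: ids {1, 25} → MIN(duration + plays)=5464
  pop: ids {7, 16, 31, 34} → MIN(duration + plays)=615
  rap: ids {2, 11, 13} → MIN(duration + plays)=4715
  rock: ids {9, 19} → MIN(duration + plays)=2823

blues | 5464 ; pop | 615 ; rap | 4715 ; rock | 2823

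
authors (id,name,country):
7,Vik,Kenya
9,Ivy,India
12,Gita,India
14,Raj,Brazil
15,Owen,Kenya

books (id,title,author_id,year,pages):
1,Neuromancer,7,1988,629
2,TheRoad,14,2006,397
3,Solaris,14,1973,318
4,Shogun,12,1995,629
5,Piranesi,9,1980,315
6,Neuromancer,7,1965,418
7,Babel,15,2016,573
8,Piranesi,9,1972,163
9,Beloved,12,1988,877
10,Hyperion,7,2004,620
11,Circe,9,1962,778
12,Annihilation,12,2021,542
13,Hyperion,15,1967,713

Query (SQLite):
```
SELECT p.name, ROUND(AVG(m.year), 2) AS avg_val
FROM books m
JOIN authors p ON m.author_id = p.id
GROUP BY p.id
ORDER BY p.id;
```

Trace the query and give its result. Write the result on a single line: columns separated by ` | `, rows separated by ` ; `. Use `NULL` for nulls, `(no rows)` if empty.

Join each books row to its authors via author_id.
Group joined rows by authors.id; compute ROUND(AVG(m.year), 2) per group.
  7: ids {1, 6, 10} → ROUND(AVG(m.year), 2)=1985.67
  9: ids {5, 8, 11} → ROUND(AVG(m.year), 2)=1971.33
  12: ids {4, 9, 12} → ROUND(AVG(m.year), 2)=2001.33
  14: ids {2, 3} → ROUND(AVG(m.year), 2)=1989.5
  15: ids {7, 13} → ROUND(AVG(m.year), 2)=1991.5

Vik | 1985.67 ; Ivy | 1971.33 ; Gita | 2001.33 ; Raj | 1989.5 ; Owen | 1991.5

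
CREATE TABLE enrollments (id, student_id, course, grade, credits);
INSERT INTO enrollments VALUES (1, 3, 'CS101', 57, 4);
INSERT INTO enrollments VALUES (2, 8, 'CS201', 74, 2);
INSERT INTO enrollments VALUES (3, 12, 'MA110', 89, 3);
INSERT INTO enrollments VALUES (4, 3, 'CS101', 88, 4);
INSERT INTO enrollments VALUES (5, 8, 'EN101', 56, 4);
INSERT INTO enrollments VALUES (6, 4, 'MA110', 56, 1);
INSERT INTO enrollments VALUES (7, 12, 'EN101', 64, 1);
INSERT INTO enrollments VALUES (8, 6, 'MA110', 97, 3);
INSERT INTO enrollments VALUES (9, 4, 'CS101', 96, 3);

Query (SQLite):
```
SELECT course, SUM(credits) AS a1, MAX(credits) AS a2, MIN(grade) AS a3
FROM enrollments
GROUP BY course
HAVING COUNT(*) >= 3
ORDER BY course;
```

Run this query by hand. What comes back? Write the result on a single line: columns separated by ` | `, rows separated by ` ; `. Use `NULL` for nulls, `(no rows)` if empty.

CS101 | 11 | 4 | 57 ; MA110 | 7 | 3 | 56

Group enrollments by course.
Per group compute: SUM(credits), MAX(credits), MIN(grade).
HAVING: drop groups with fewer than 3 rows.
  CS101: ids {1, 4, 9} → SUM(credits)=11, MAX(credits)=4, MIN(grade)=57
  CS201: ids {2} → SUM(credits)=2, MAX(credits)=2, MIN(grade)=74
  EN101: ids {5, 7} → SUM(credits)=5, MAX(credits)=4, MIN(grade)=56
  MA110: ids {3, 6, 8} → SUM(credits)=7, MAX(credits)=3, MIN(grade)=56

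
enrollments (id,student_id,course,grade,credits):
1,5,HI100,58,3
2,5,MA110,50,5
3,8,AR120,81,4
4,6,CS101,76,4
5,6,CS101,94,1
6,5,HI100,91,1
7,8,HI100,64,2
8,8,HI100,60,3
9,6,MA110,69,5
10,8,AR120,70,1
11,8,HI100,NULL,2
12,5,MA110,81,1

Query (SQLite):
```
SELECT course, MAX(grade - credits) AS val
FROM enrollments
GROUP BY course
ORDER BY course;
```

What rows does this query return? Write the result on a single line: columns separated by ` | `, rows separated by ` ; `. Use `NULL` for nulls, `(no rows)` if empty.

AR120 | 77 ; CS101 | 93 ; HI100 | 90 ; MA110 | 80

For each row compute grade - credits.
Group by course; take MAX of the expression per group.
  AR120: ids {3, 10} → MAX(grade - credits)=77
  CS101: ids {4, 5} → MAX(grade - credits)=93
  HI100: ids {1, 6, 7, 8, 11} → MAX(grade - credits)=90
  MA110: ids {2, 9, 12} → MAX(grade - credits)=80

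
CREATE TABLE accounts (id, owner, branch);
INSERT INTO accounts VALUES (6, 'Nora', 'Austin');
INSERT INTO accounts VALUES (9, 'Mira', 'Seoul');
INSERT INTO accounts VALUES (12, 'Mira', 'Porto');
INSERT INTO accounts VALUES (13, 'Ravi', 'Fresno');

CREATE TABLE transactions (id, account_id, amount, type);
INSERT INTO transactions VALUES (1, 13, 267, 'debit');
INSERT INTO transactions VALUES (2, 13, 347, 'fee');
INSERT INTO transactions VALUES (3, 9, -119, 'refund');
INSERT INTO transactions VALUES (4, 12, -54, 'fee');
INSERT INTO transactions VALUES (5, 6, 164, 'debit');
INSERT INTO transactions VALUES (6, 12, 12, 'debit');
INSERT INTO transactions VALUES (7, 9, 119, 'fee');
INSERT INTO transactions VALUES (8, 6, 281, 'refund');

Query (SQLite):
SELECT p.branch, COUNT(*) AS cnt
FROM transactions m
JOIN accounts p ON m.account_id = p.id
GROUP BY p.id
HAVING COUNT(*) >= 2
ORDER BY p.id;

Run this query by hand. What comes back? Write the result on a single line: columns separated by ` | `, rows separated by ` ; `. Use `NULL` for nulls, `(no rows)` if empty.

Austin | 2 ; Seoul | 2 ; Porto | 2 ; Fresno | 2

Join each transactions row to its accounts via account_id.
Group joined rows by accounts.id; compute COUNT(*) per group.
HAVING: keep groups with count ≥ 2.
  6: ids {5, 8} → COUNT(*)=2
  9: ids {3, 7} → COUNT(*)=2
  12: ids {4, 6} → COUNT(*)=2
  13: ids {1, 2} → COUNT(*)=2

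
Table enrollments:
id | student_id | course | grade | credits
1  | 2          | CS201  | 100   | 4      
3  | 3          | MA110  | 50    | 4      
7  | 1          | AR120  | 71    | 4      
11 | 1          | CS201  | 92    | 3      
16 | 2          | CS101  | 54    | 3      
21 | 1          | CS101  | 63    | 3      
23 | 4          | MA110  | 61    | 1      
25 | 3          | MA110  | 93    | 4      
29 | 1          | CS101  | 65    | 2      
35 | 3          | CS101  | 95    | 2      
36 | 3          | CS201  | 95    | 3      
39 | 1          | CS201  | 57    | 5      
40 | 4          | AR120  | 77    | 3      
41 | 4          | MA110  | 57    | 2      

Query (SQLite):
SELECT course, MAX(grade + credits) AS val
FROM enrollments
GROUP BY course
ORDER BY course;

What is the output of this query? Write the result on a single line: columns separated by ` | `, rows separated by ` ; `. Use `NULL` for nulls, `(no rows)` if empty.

For each row compute grade + credits.
Group by course; take MAX of the expression per group.
  AR120: ids {7, 40} → MAX(grade + credits)=80
  CS101: ids {16, 21, 29, 35} → MAX(grade + credits)=97
  CS201: ids {1, 11, 36, 39} → MAX(grade + credits)=104
  MA110: ids {3, 23, 25, 41} → MAX(grade + credits)=97

AR120 | 80 ; CS101 | 97 ; CS201 | 104 ; MA110 | 97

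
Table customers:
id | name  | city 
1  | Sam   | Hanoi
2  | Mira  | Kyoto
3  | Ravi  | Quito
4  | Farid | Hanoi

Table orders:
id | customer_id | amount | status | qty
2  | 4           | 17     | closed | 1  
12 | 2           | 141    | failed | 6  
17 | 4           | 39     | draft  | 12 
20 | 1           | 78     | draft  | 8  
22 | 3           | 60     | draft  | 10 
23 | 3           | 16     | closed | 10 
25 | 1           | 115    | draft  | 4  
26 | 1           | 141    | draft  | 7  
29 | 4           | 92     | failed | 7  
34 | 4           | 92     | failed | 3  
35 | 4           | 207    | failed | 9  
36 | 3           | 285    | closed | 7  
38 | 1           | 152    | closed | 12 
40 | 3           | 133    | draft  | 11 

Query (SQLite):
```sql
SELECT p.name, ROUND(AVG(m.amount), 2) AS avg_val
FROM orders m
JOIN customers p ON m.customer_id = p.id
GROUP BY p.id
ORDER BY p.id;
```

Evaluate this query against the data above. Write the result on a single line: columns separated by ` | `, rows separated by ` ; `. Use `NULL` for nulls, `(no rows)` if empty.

Sam | 121.5 ; Mira | 141 ; Ravi | 123.5 ; Farid | 89.4

Join each orders row to its customers via customer_id.
Group joined rows by customers.id; compute ROUND(AVG(m.amount), 2) per group.
  1: ids {20, 25, 26, 38} → ROUND(AVG(m.amount), 2)=121.5
  2: ids {12} → ROUND(AVG(m.amount), 2)=141
  3: ids {22, 23, 36, 40} → ROUND(AVG(m.amount), 2)=123.5
  4: ids {2, 17, 29, 34, 35} → ROUND(AVG(m.amount), 2)=89.4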